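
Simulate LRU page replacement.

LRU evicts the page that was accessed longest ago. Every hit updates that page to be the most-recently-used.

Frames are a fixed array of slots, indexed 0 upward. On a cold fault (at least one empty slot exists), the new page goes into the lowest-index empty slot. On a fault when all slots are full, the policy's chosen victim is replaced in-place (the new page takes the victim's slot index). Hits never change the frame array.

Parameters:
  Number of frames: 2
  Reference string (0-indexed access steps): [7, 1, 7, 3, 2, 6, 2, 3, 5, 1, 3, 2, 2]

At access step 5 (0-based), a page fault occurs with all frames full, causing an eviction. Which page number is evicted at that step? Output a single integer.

Answer: 3

Derivation:
Step 0: ref 7 -> FAULT, frames=[7,-]
Step 1: ref 1 -> FAULT, frames=[7,1]
Step 2: ref 7 -> HIT, frames=[7,1]
Step 3: ref 3 -> FAULT, evict 1, frames=[7,3]
Step 4: ref 2 -> FAULT, evict 7, frames=[2,3]
Step 5: ref 6 -> FAULT, evict 3, frames=[2,6]
At step 5: evicted page 3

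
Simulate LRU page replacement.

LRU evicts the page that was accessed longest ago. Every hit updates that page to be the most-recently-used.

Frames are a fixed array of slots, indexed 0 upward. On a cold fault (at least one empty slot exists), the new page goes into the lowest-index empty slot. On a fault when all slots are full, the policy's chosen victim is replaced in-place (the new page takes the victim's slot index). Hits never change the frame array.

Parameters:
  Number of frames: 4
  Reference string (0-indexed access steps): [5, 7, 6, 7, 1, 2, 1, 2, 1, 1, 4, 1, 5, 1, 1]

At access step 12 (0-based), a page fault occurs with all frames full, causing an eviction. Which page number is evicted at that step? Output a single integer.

Step 0: ref 5 -> FAULT, frames=[5,-,-,-]
Step 1: ref 7 -> FAULT, frames=[5,7,-,-]
Step 2: ref 6 -> FAULT, frames=[5,7,6,-]
Step 3: ref 7 -> HIT, frames=[5,7,6,-]
Step 4: ref 1 -> FAULT, frames=[5,7,6,1]
Step 5: ref 2 -> FAULT, evict 5, frames=[2,7,6,1]
Step 6: ref 1 -> HIT, frames=[2,7,6,1]
Step 7: ref 2 -> HIT, frames=[2,7,6,1]
Step 8: ref 1 -> HIT, frames=[2,7,6,1]
Step 9: ref 1 -> HIT, frames=[2,7,6,1]
Step 10: ref 4 -> FAULT, evict 6, frames=[2,7,4,1]
Step 11: ref 1 -> HIT, frames=[2,7,4,1]
Step 12: ref 5 -> FAULT, evict 7, frames=[2,5,4,1]
At step 12: evicted page 7

Answer: 7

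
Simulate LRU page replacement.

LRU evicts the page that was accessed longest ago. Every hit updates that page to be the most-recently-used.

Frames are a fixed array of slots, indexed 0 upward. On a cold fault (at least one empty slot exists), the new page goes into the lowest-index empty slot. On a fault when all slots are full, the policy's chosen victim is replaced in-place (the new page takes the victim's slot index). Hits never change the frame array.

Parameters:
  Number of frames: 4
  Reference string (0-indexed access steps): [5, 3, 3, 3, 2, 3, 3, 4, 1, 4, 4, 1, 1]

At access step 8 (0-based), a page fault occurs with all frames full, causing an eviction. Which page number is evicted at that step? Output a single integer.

Step 0: ref 5 -> FAULT, frames=[5,-,-,-]
Step 1: ref 3 -> FAULT, frames=[5,3,-,-]
Step 2: ref 3 -> HIT, frames=[5,3,-,-]
Step 3: ref 3 -> HIT, frames=[5,3,-,-]
Step 4: ref 2 -> FAULT, frames=[5,3,2,-]
Step 5: ref 3 -> HIT, frames=[5,3,2,-]
Step 6: ref 3 -> HIT, frames=[5,3,2,-]
Step 7: ref 4 -> FAULT, frames=[5,3,2,4]
Step 8: ref 1 -> FAULT, evict 5, frames=[1,3,2,4]
At step 8: evicted page 5

Answer: 5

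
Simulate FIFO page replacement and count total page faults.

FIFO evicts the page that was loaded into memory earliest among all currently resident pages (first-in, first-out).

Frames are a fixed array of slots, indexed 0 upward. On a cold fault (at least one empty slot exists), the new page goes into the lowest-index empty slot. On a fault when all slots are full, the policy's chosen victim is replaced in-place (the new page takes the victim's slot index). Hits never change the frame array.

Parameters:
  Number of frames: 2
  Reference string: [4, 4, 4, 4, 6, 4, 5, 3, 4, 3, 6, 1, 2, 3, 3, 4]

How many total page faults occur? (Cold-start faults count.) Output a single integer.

Answer: 10

Derivation:
Step 0: ref 4 → FAULT, frames=[4,-]
Step 1: ref 4 → HIT, frames=[4,-]
Step 2: ref 4 → HIT, frames=[4,-]
Step 3: ref 4 → HIT, frames=[4,-]
Step 4: ref 6 → FAULT, frames=[4,6]
Step 5: ref 4 → HIT, frames=[4,6]
Step 6: ref 5 → FAULT (evict 4), frames=[5,6]
Step 7: ref 3 → FAULT (evict 6), frames=[5,3]
Step 8: ref 4 → FAULT (evict 5), frames=[4,3]
Step 9: ref 3 → HIT, frames=[4,3]
Step 10: ref 6 → FAULT (evict 3), frames=[4,6]
Step 11: ref 1 → FAULT (evict 4), frames=[1,6]
Step 12: ref 2 → FAULT (evict 6), frames=[1,2]
Step 13: ref 3 → FAULT (evict 1), frames=[3,2]
Step 14: ref 3 → HIT, frames=[3,2]
Step 15: ref 4 → FAULT (evict 2), frames=[3,4]
Total faults: 10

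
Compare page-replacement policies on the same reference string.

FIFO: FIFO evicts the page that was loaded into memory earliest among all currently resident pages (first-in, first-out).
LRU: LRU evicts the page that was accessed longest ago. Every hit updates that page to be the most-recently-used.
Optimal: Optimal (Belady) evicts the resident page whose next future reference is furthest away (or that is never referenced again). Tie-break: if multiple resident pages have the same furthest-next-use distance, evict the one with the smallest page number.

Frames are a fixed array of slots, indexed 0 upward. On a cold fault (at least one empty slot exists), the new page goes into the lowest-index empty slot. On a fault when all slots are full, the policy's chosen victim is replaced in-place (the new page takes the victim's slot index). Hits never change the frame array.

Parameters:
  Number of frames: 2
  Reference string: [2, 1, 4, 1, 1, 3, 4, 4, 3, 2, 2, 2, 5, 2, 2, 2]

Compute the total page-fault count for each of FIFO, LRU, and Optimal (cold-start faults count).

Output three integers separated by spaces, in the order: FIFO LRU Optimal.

Answer: 6 7 6

Derivation:
--- FIFO ---
  step 0: ref 2 -> FAULT, frames=[2,-] (faults so far: 1)
  step 1: ref 1 -> FAULT, frames=[2,1] (faults so far: 2)
  step 2: ref 4 -> FAULT, evict 2, frames=[4,1] (faults so far: 3)
  step 3: ref 1 -> HIT, frames=[4,1] (faults so far: 3)
  step 4: ref 1 -> HIT, frames=[4,1] (faults so far: 3)
  step 5: ref 3 -> FAULT, evict 1, frames=[4,3] (faults so far: 4)
  step 6: ref 4 -> HIT, frames=[4,3] (faults so far: 4)
  step 7: ref 4 -> HIT, frames=[4,3] (faults so far: 4)
  step 8: ref 3 -> HIT, frames=[4,3] (faults so far: 4)
  step 9: ref 2 -> FAULT, evict 4, frames=[2,3] (faults so far: 5)
  step 10: ref 2 -> HIT, frames=[2,3] (faults so far: 5)
  step 11: ref 2 -> HIT, frames=[2,3] (faults so far: 5)
  step 12: ref 5 -> FAULT, evict 3, frames=[2,5] (faults so far: 6)
  step 13: ref 2 -> HIT, frames=[2,5] (faults so far: 6)
  step 14: ref 2 -> HIT, frames=[2,5] (faults so far: 6)
  step 15: ref 2 -> HIT, frames=[2,5] (faults so far: 6)
  FIFO total faults: 6
--- LRU ---
  step 0: ref 2 -> FAULT, frames=[2,-] (faults so far: 1)
  step 1: ref 1 -> FAULT, frames=[2,1] (faults so far: 2)
  step 2: ref 4 -> FAULT, evict 2, frames=[4,1] (faults so far: 3)
  step 3: ref 1 -> HIT, frames=[4,1] (faults so far: 3)
  step 4: ref 1 -> HIT, frames=[4,1] (faults so far: 3)
  step 5: ref 3 -> FAULT, evict 4, frames=[3,1] (faults so far: 4)
  step 6: ref 4 -> FAULT, evict 1, frames=[3,4] (faults so far: 5)
  step 7: ref 4 -> HIT, frames=[3,4] (faults so far: 5)
  step 8: ref 3 -> HIT, frames=[3,4] (faults so far: 5)
  step 9: ref 2 -> FAULT, evict 4, frames=[3,2] (faults so far: 6)
  step 10: ref 2 -> HIT, frames=[3,2] (faults so far: 6)
  step 11: ref 2 -> HIT, frames=[3,2] (faults so far: 6)
  step 12: ref 5 -> FAULT, evict 3, frames=[5,2] (faults so far: 7)
  step 13: ref 2 -> HIT, frames=[5,2] (faults so far: 7)
  step 14: ref 2 -> HIT, frames=[5,2] (faults so far: 7)
  step 15: ref 2 -> HIT, frames=[5,2] (faults so far: 7)
  LRU total faults: 7
--- Optimal ---
  step 0: ref 2 -> FAULT, frames=[2,-] (faults so far: 1)
  step 1: ref 1 -> FAULT, frames=[2,1] (faults so far: 2)
  step 2: ref 4 -> FAULT, evict 2, frames=[4,1] (faults so far: 3)
  step 3: ref 1 -> HIT, frames=[4,1] (faults so far: 3)
  step 4: ref 1 -> HIT, frames=[4,1] (faults so far: 3)
  step 5: ref 3 -> FAULT, evict 1, frames=[4,3] (faults so far: 4)
  step 6: ref 4 -> HIT, frames=[4,3] (faults so far: 4)
  step 7: ref 4 -> HIT, frames=[4,3] (faults so far: 4)
  step 8: ref 3 -> HIT, frames=[4,3] (faults so far: 4)
  step 9: ref 2 -> FAULT, evict 3, frames=[4,2] (faults so far: 5)
  step 10: ref 2 -> HIT, frames=[4,2] (faults so far: 5)
  step 11: ref 2 -> HIT, frames=[4,2] (faults so far: 5)
  step 12: ref 5 -> FAULT, evict 4, frames=[5,2] (faults so far: 6)
  step 13: ref 2 -> HIT, frames=[5,2] (faults so far: 6)
  step 14: ref 2 -> HIT, frames=[5,2] (faults so far: 6)
  step 15: ref 2 -> HIT, frames=[5,2] (faults so far: 6)
  Optimal total faults: 6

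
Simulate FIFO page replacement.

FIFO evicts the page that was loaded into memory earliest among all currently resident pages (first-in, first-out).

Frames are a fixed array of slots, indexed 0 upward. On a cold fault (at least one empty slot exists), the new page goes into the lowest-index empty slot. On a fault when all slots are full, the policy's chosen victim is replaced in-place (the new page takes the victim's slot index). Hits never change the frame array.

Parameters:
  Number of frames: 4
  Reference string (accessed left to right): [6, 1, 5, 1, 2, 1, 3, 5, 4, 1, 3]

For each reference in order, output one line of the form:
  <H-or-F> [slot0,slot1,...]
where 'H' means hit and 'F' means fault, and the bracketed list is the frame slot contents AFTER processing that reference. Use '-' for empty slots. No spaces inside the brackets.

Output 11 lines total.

F [6,-,-,-]
F [6,1,-,-]
F [6,1,5,-]
H [6,1,5,-]
F [6,1,5,2]
H [6,1,5,2]
F [3,1,5,2]
H [3,1,5,2]
F [3,4,5,2]
F [3,4,1,2]
H [3,4,1,2]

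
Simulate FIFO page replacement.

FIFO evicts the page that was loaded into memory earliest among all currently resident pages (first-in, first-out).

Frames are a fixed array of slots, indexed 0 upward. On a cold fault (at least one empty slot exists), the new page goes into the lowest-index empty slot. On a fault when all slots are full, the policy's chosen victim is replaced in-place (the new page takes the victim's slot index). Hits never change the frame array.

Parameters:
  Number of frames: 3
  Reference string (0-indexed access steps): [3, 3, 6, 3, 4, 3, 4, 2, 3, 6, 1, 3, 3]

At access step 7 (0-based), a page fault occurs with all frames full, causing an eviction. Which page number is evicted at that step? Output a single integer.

Step 0: ref 3 -> FAULT, frames=[3,-,-]
Step 1: ref 3 -> HIT, frames=[3,-,-]
Step 2: ref 6 -> FAULT, frames=[3,6,-]
Step 3: ref 3 -> HIT, frames=[3,6,-]
Step 4: ref 4 -> FAULT, frames=[3,6,4]
Step 5: ref 3 -> HIT, frames=[3,6,4]
Step 6: ref 4 -> HIT, frames=[3,6,4]
Step 7: ref 2 -> FAULT, evict 3, frames=[2,6,4]
At step 7: evicted page 3

Answer: 3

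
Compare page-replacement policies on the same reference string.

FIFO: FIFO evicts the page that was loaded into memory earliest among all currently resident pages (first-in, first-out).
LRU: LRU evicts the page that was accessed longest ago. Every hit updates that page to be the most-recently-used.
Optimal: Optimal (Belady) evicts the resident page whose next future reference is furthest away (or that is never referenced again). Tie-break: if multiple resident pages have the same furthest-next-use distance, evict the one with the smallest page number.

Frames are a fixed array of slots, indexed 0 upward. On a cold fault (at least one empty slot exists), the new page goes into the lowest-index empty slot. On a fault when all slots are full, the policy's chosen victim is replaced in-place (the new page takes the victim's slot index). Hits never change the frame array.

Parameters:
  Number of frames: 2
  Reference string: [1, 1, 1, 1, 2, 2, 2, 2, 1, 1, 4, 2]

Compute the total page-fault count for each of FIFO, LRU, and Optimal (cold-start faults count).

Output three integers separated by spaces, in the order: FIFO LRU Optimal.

--- FIFO ---
  step 0: ref 1 -> FAULT, frames=[1,-] (faults so far: 1)
  step 1: ref 1 -> HIT, frames=[1,-] (faults so far: 1)
  step 2: ref 1 -> HIT, frames=[1,-] (faults so far: 1)
  step 3: ref 1 -> HIT, frames=[1,-] (faults so far: 1)
  step 4: ref 2 -> FAULT, frames=[1,2] (faults so far: 2)
  step 5: ref 2 -> HIT, frames=[1,2] (faults so far: 2)
  step 6: ref 2 -> HIT, frames=[1,2] (faults so far: 2)
  step 7: ref 2 -> HIT, frames=[1,2] (faults so far: 2)
  step 8: ref 1 -> HIT, frames=[1,2] (faults so far: 2)
  step 9: ref 1 -> HIT, frames=[1,2] (faults so far: 2)
  step 10: ref 4 -> FAULT, evict 1, frames=[4,2] (faults so far: 3)
  step 11: ref 2 -> HIT, frames=[4,2] (faults so far: 3)
  FIFO total faults: 3
--- LRU ---
  step 0: ref 1 -> FAULT, frames=[1,-] (faults so far: 1)
  step 1: ref 1 -> HIT, frames=[1,-] (faults so far: 1)
  step 2: ref 1 -> HIT, frames=[1,-] (faults so far: 1)
  step 3: ref 1 -> HIT, frames=[1,-] (faults so far: 1)
  step 4: ref 2 -> FAULT, frames=[1,2] (faults so far: 2)
  step 5: ref 2 -> HIT, frames=[1,2] (faults so far: 2)
  step 6: ref 2 -> HIT, frames=[1,2] (faults so far: 2)
  step 7: ref 2 -> HIT, frames=[1,2] (faults so far: 2)
  step 8: ref 1 -> HIT, frames=[1,2] (faults so far: 2)
  step 9: ref 1 -> HIT, frames=[1,2] (faults so far: 2)
  step 10: ref 4 -> FAULT, evict 2, frames=[1,4] (faults so far: 3)
  step 11: ref 2 -> FAULT, evict 1, frames=[2,4] (faults so far: 4)
  LRU total faults: 4
--- Optimal ---
  step 0: ref 1 -> FAULT, frames=[1,-] (faults so far: 1)
  step 1: ref 1 -> HIT, frames=[1,-] (faults so far: 1)
  step 2: ref 1 -> HIT, frames=[1,-] (faults so far: 1)
  step 3: ref 1 -> HIT, frames=[1,-] (faults so far: 1)
  step 4: ref 2 -> FAULT, frames=[1,2] (faults so far: 2)
  step 5: ref 2 -> HIT, frames=[1,2] (faults so far: 2)
  step 6: ref 2 -> HIT, frames=[1,2] (faults so far: 2)
  step 7: ref 2 -> HIT, frames=[1,2] (faults so far: 2)
  step 8: ref 1 -> HIT, frames=[1,2] (faults so far: 2)
  step 9: ref 1 -> HIT, frames=[1,2] (faults so far: 2)
  step 10: ref 4 -> FAULT, evict 1, frames=[4,2] (faults so far: 3)
  step 11: ref 2 -> HIT, frames=[4,2] (faults so far: 3)
  Optimal total faults: 3

Answer: 3 4 3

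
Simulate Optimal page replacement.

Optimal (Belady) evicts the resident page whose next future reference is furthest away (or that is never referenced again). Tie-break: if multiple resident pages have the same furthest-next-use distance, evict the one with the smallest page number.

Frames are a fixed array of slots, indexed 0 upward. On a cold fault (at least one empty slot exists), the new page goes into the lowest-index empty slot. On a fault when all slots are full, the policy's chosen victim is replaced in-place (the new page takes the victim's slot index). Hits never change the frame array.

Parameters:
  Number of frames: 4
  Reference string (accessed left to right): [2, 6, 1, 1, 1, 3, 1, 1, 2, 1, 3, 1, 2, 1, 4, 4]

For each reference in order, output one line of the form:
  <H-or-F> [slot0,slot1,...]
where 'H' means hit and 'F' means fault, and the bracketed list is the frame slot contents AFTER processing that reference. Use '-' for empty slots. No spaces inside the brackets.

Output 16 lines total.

F [2,-,-,-]
F [2,6,-,-]
F [2,6,1,-]
H [2,6,1,-]
H [2,6,1,-]
F [2,6,1,3]
H [2,6,1,3]
H [2,6,1,3]
H [2,6,1,3]
H [2,6,1,3]
H [2,6,1,3]
H [2,6,1,3]
H [2,6,1,3]
H [2,6,1,3]
F [2,6,4,3]
H [2,6,4,3]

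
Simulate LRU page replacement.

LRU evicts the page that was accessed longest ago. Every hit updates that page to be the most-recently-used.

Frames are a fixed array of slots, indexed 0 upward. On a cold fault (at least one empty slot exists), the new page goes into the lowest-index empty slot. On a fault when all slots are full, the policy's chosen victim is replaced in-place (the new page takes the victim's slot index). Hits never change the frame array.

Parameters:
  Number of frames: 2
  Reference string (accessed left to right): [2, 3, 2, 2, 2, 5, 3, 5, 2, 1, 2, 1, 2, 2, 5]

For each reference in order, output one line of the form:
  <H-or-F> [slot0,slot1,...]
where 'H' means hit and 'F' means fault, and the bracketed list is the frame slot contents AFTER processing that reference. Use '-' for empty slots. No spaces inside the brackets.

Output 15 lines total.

F [2,-]
F [2,3]
H [2,3]
H [2,3]
H [2,3]
F [2,5]
F [3,5]
H [3,5]
F [2,5]
F [2,1]
H [2,1]
H [2,1]
H [2,1]
H [2,1]
F [2,5]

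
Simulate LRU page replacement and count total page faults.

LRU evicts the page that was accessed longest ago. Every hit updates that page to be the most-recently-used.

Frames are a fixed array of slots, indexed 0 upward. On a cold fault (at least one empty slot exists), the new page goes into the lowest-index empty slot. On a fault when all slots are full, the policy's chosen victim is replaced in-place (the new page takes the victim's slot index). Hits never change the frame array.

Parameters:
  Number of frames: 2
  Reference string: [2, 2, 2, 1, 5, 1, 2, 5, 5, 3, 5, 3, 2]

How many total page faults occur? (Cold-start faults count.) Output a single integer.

Answer: 7

Derivation:
Step 0: ref 2 → FAULT, frames=[2,-]
Step 1: ref 2 → HIT, frames=[2,-]
Step 2: ref 2 → HIT, frames=[2,-]
Step 3: ref 1 → FAULT, frames=[2,1]
Step 4: ref 5 → FAULT (evict 2), frames=[5,1]
Step 5: ref 1 → HIT, frames=[5,1]
Step 6: ref 2 → FAULT (evict 5), frames=[2,1]
Step 7: ref 5 → FAULT (evict 1), frames=[2,5]
Step 8: ref 5 → HIT, frames=[2,5]
Step 9: ref 3 → FAULT (evict 2), frames=[3,5]
Step 10: ref 5 → HIT, frames=[3,5]
Step 11: ref 3 → HIT, frames=[3,5]
Step 12: ref 2 → FAULT (evict 5), frames=[3,2]
Total faults: 7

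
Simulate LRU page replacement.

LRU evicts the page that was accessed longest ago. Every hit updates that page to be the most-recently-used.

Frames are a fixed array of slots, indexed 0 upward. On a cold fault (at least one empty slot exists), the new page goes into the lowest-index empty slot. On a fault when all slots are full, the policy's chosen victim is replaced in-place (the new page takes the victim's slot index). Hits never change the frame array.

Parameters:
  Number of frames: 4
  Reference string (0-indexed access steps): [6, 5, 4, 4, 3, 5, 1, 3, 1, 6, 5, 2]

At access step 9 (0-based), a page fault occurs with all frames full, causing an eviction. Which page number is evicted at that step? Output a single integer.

Step 0: ref 6 -> FAULT, frames=[6,-,-,-]
Step 1: ref 5 -> FAULT, frames=[6,5,-,-]
Step 2: ref 4 -> FAULT, frames=[6,5,4,-]
Step 3: ref 4 -> HIT, frames=[6,5,4,-]
Step 4: ref 3 -> FAULT, frames=[6,5,4,3]
Step 5: ref 5 -> HIT, frames=[6,5,4,3]
Step 6: ref 1 -> FAULT, evict 6, frames=[1,5,4,3]
Step 7: ref 3 -> HIT, frames=[1,5,4,3]
Step 8: ref 1 -> HIT, frames=[1,5,4,3]
Step 9: ref 6 -> FAULT, evict 4, frames=[1,5,6,3]
At step 9: evicted page 4

Answer: 4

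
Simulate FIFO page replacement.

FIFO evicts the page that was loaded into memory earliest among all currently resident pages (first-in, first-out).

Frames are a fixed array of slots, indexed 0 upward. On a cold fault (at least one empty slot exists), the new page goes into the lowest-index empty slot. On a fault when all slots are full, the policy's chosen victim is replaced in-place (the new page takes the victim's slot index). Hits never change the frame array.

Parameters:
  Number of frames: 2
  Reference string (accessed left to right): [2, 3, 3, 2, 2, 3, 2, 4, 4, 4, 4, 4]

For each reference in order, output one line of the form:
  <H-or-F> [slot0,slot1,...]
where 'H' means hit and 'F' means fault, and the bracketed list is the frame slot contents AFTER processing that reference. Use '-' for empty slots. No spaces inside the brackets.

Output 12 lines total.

F [2,-]
F [2,3]
H [2,3]
H [2,3]
H [2,3]
H [2,3]
H [2,3]
F [4,3]
H [4,3]
H [4,3]
H [4,3]
H [4,3]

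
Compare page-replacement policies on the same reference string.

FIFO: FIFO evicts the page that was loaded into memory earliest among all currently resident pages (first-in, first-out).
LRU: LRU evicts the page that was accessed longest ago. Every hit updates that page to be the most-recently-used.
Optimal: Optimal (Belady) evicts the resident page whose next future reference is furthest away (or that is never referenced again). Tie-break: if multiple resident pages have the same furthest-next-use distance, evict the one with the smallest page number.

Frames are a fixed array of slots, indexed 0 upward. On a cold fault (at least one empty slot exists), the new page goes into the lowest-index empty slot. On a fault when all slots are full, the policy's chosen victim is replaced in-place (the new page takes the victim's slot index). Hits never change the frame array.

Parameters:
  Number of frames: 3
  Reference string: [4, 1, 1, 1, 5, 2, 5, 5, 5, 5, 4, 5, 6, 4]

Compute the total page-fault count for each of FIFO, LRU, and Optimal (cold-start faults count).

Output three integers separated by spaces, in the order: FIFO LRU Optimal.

Answer: 6 6 5

Derivation:
--- FIFO ---
  step 0: ref 4 -> FAULT, frames=[4,-,-] (faults so far: 1)
  step 1: ref 1 -> FAULT, frames=[4,1,-] (faults so far: 2)
  step 2: ref 1 -> HIT, frames=[4,1,-] (faults so far: 2)
  step 3: ref 1 -> HIT, frames=[4,1,-] (faults so far: 2)
  step 4: ref 5 -> FAULT, frames=[4,1,5] (faults so far: 3)
  step 5: ref 2 -> FAULT, evict 4, frames=[2,1,5] (faults so far: 4)
  step 6: ref 5 -> HIT, frames=[2,1,5] (faults so far: 4)
  step 7: ref 5 -> HIT, frames=[2,1,5] (faults so far: 4)
  step 8: ref 5 -> HIT, frames=[2,1,5] (faults so far: 4)
  step 9: ref 5 -> HIT, frames=[2,1,5] (faults so far: 4)
  step 10: ref 4 -> FAULT, evict 1, frames=[2,4,5] (faults so far: 5)
  step 11: ref 5 -> HIT, frames=[2,4,5] (faults so far: 5)
  step 12: ref 6 -> FAULT, evict 5, frames=[2,4,6] (faults so far: 6)
  step 13: ref 4 -> HIT, frames=[2,4,6] (faults so far: 6)
  FIFO total faults: 6
--- LRU ---
  step 0: ref 4 -> FAULT, frames=[4,-,-] (faults so far: 1)
  step 1: ref 1 -> FAULT, frames=[4,1,-] (faults so far: 2)
  step 2: ref 1 -> HIT, frames=[4,1,-] (faults so far: 2)
  step 3: ref 1 -> HIT, frames=[4,1,-] (faults so far: 2)
  step 4: ref 5 -> FAULT, frames=[4,1,5] (faults so far: 3)
  step 5: ref 2 -> FAULT, evict 4, frames=[2,1,5] (faults so far: 4)
  step 6: ref 5 -> HIT, frames=[2,1,5] (faults so far: 4)
  step 7: ref 5 -> HIT, frames=[2,1,5] (faults so far: 4)
  step 8: ref 5 -> HIT, frames=[2,1,5] (faults so far: 4)
  step 9: ref 5 -> HIT, frames=[2,1,5] (faults so far: 4)
  step 10: ref 4 -> FAULT, evict 1, frames=[2,4,5] (faults so far: 5)
  step 11: ref 5 -> HIT, frames=[2,4,5] (faults so far: 5)
  step 12: ref 6 -> FAULT, evict 2, frames=[6,4,5] (faults so far: 6)
  step 13: ref 4 -> HIT, frames=[6,4,5] (faults so far: 6)
  LRU total faults: 6
--- Optimal ---
  step 0: ref 4 -> FAULT, frames=[4,-,-] (faults so far: 1)
  step 1: ref 1 -> FAULT, frames=[4,1,-] (faults so far: 2)
  step 2: ref 1 -> HIT, frames=[4,1,-] (faults so far: 2)
  step 3: ref 1 -> HIT, frames=[4,1,-] (faults so far: 2)
  step 4: ref 5 -> FAULT, frames=[4,1,5] (faults so far: 3)
  step 5: ref 2 -> FAULT, evict 1, frames=[4,2,5] (faults so far: 4)
  step 6: ref 5 -> HIT, frames=[4,2,5] (faults so far: 4)
  step 7: ref 5 -> HIT, frames=[4,2,5] (faults so far: 4)
  step 8: ref 5 -> HIT, frames=[4,2,5] (faults so far: 4)
  step 9: ref 5 -> HIT, frames=[4,2,5] (faults so far: 4)
  step 10: ref 4 -> HIT, frames=[4,2,5] (faults so far: 4)
  step 11: ref 5 -> HIT, frames=[4,2,5] (faults so far: 4)
  step 12: ref 6 -> FAULT, evict 2, frames=[4,6,5] (faults so far: 5)
  step 13: ref 4 -> HIT, frames=[4,6,5] (faults so far: 5)
  Optimal total faults: 5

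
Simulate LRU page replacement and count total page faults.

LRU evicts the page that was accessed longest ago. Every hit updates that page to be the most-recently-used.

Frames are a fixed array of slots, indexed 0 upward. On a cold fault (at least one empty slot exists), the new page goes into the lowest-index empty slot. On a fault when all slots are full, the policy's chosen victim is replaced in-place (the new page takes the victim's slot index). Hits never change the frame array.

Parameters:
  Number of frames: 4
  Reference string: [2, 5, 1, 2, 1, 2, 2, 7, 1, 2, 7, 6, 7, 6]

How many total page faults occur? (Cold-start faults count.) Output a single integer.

Step 0: ref 2 → FAULT, frames=[2,-,-,-]
Step 1: ref 5 → FAULT, frames=[2,5,-,-]
Step 2: ref 1 → FAULT, frames=[2,5,1,-]
Step 3: ref 2 → HIT, frames=[2,5,1,-]
Step 4: ref 1 → HIT, frames=[2,5,1,-]
Step 5: ref 2 → HIT, frames=[2,5,1,-]
Step 6: ref 2 → HIT, frames=[2,5,1,-]
Step 7: ref 7 → FAULT, frames=[2,5,1,7]
Step 8: ref 1 → HIT, frames=[2,5,1,7]
Step 9: ref 2 → HIT, frames=[2,5,1,7]
Step 10: ref 7 → HIT, frames=[2,5,1,7]
Step 11: ref 6 → FAULT (evict 5), frames=[2,6,1,7]
Step 12: ref 7 → HIT, frames=[2,6,1,7]
Step 13: ref 6 → HIT, frames=[2,6,1,7]
Total faults: 5

Answer: 5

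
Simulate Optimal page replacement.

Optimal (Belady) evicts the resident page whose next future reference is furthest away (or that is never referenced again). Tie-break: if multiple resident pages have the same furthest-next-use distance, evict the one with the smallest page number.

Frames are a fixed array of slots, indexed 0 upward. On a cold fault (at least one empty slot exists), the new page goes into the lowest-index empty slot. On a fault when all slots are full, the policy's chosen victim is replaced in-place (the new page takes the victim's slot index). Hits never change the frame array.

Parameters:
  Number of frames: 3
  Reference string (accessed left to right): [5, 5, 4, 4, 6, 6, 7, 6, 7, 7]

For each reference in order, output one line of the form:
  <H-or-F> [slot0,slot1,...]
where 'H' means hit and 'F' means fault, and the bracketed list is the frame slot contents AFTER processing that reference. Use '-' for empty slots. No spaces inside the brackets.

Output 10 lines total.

F [5,-,-]
H [5,-,-]
F [5,4,-]
H [5,4,-]
F [5,4,6]
H [5,4,6]
F [5,7,6]
H [5,7,6]
H [5,7,6]
H [5,7,6]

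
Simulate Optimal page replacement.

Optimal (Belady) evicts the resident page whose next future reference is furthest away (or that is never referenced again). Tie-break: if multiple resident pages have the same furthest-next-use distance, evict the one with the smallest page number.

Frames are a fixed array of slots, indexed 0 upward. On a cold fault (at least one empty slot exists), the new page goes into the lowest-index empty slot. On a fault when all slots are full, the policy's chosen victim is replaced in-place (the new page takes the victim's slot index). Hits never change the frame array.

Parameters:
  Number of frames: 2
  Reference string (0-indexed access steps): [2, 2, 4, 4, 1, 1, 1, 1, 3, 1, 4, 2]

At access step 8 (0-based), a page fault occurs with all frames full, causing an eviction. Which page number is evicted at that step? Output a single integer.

Step 0: ref 2 -> FAULT, frames=[2,-]
Step 1: ref 2 -> HIT, frames=[2,-]
Step 2: ref 4 -> FAULT, frames=[2,4]
Step 3: ref 4 -> HIT, frames=[2,4]
Step 4: ref 1 -> FAULT, evict 2, frames=[1,4]
Step 5: ref 1 -> HIT, frames=[1,4]
Step 6: ref 1 -> HIT, frames=[1,4]
Step 7: ref 1 -> HIT, frames=[1,4]
Step 8: ref 3 -> FAULT, evict 4, frames=[1,3]
At step 8: evicted page 4

Answer: 4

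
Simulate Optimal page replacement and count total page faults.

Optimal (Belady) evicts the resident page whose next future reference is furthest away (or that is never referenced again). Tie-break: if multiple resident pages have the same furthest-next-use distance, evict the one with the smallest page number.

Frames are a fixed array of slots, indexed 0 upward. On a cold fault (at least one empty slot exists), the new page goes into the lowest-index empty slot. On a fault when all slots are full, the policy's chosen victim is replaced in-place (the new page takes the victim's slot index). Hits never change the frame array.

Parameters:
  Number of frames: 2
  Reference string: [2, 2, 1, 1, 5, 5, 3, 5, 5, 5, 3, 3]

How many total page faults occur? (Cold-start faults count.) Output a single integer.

Answer: 4

Derivation:
Step 0: ref 2 → FAULT, frames=[2,-]
Step 1: ref 2 → HIT, frames=[2,-]
Step 2: ref 1 → FAULT, frames=[2,1]
Step 3: ref 1 → HIT, frames=[2,1]
Step 4: ref 5 → FAULT (evict 1), frames=[2,5]
Step 5: ref 5 → HIT, frames=[2,5]
Step 6: ref 3 → FAULT (evict 2), frames=[3,5]
Step 7: ref 5 → HIT, frames=[3,5]
Step 8: ref 5 → HIT, frames=[3,5]
Step 9: ref 5 → HIT, frames=[3,5]
Step 10: ref 3 → HIT, frames=[3,5]
Step 11: ref 3 → HIT, frames=[3,5]
Total faults: 4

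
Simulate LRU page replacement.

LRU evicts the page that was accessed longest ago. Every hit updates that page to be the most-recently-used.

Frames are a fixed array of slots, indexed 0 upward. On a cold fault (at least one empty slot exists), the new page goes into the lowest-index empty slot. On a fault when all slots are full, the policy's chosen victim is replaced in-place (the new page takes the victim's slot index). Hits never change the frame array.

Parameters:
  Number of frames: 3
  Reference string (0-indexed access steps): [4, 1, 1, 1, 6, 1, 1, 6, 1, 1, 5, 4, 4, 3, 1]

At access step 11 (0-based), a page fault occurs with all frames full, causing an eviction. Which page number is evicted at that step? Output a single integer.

Answer: 6

Derivation:
Step 0: ref 4 -> FAULT, frames=[4,-,-]
Step 1: ref 1 -> FAULT, frames=[4,1,-]
Step 2: ref 1 -> HIT, frames=[4,1,-]
Step 3: ref 1 -> HIT, frames=[4,1,-]
Step 4: ref 6 -> FAULT, frames=[4,1,6]
Step 5: ref 1 -> HIT, frames=[4,1,6]
Step 6: ref 1 -> HIT, frames=[4,1,6]
Step 7: ref 6 -> HIT, frames=[4,1,6]
Step 8: ref 1 -> HIT, frames=[4,1,6]
Step 9: ref 1 -> HIT, frames=[4,1,6]
Step 10: ref 5 -> FAULT, evict 4, frames=[5,1,6]
Step 11: ref 4 -> FAULT, evict 6, frames=[5,1,4]
At step 11: evicted page 6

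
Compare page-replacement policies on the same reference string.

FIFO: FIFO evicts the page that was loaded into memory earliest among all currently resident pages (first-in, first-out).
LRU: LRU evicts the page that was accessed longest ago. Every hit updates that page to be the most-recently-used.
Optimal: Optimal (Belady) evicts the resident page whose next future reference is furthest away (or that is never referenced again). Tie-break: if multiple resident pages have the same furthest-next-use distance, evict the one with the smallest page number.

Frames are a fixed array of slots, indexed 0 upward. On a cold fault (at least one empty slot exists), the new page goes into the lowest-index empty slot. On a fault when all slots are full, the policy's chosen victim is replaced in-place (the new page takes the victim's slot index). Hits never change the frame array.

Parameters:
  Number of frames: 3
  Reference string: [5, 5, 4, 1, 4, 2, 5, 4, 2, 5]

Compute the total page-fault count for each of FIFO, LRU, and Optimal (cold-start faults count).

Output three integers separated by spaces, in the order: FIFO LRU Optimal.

--- FIFO ---
  step 0: ref 5 -> FAULT, frames=[5,-,-] (faults so far: 1)
  step 1: ref 5 -> HIT, frames=[5,-,-] (faults so far: 1)
  step 2: ref 4 -> FAULT, frames=[5,4,-] (faults so far: 2)
  step 3: ref 1 -> FAULT, frames=[5,4,1] (faults so far: 3)
  step 4: ref 4 -> HIT, frames=[5,4,1] (faults so far: 3)
  step 5: ref 2 -> FAULT, evict 5, frames=[2,4,1] (faults so far: 4)
  step 6: ref 5 -> FAULT, evict 4, frames=[2,5,1] (faults so far: 5)
  step 7: ref 4 -> FAULT, evict 1, frames=[2,5,4] (faults so far: 6)
  step 8: ref 2 -> HIT, frames=[2,5,4] (faults so far: 6)
  step 9: ref 5 -> HIT, frames=[2,5,4] (faults so far: 6)
  FIFO total faults: 6
--- LRU ---
  step 0: ref 5 -> FAULT, frames=[5,-,-] (faults so far: 1)
  step 1: ref 5 -> HIT, frames=[5,-,-] (faults so far: 1)
  step 2: ref 4 -> FAULT, frames=[5,4,-] (faults so far: 2)
  step 3: ref 1 -> FAULT, frames=[5,4,1] (faults so far: 3)
  step 4: ref 4 -> HIT, frames=[5,4,1] (faults so far: 3)
  step 5: ref 2 -> FAULT, evict 5, frames=[2,4,1] (faults so far: 4)
  step 6: ref 5 -> FAULT, evict 1, frames=[2,4,5] (faults so far: 5)
  step 7: ref 4 -> HIT, frames=[2,4,5] (faults so far: 5)
  step 8: ref 2 -> HIT, frames=[2,4,5] (faults so far: 5)
  step 9: ref 5 -> HIT, frames=[2,4,5] (faults so far: 5)
  LRU total faults: 5
--- Optimal ---
  step 0: ref 5 -> FAULT, frames=[5,-,-] (faults so far: 1)
  step 1: ref 5 -> HIT, frames=[5,-,-] (faults so far: 1)
  step 2: ref 4 -> FAULT, frames=[5,4,-] (faults so far: 2)
  step 3: ref 1 -> FAULT, frames=[5,4,1] (faults so far: 3)
  step 4: ref 4 -> HIT, frames=[5,4,1] (faults so far: 3)
  step 5: ref 2 -> FAULT, evict 1, frames=[5,4,2] (faults so far: 4)
  step 6: ref 5 -> HIT, frames=[5,4,2] (faults so far: 4)
  step 7: ref 4 -> HIT, frames=[5,4,2] (faults so far: 4)
  step 8: ref 2 -> HIT, frames=[5,4,2] (faults so far: 4)
  step 9: ref 5 -> HIT, frames=[5,4,2] (faults so far: 4)
  Optimal total faults: 4

Answer: 6 5 4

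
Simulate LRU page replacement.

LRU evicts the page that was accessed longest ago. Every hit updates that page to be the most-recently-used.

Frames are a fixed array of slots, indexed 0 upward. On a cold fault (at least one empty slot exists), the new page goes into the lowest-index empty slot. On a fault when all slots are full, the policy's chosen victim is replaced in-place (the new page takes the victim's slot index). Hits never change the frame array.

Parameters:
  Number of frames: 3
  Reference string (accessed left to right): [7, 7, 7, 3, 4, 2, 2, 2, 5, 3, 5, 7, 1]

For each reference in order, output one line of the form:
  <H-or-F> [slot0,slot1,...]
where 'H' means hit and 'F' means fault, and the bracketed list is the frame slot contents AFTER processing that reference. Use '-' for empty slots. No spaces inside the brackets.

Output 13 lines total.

F [7,-,-]
H [7,-,-]
H [7,-,-]
F [7,3,-]
F [7,3,4]
F [2,3,4]
H [2,3,4]
H [2,3,4]
F [2,5,4]
F [2,5,3]
H [2,5,3]
F [7,5,3]
F [7,5,1]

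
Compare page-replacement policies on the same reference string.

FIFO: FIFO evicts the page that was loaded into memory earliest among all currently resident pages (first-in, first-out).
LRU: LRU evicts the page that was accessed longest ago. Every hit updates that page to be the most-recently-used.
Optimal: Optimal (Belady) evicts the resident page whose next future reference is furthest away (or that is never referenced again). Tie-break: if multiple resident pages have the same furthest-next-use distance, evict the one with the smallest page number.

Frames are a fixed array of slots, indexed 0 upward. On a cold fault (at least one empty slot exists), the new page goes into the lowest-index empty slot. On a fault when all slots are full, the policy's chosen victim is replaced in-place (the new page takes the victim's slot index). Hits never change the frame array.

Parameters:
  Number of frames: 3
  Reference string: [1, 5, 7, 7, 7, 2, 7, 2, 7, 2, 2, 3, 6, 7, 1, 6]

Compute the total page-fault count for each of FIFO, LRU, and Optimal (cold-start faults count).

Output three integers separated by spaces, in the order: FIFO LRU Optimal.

--- FIFO ---
  step 0: ref 1 -> FAULT, frames=[1,-,-] (faults so far: 1)
  step 1: ref 5 -> FAULT, frames=[1,5,-] (faults so far: 2)
  step 2: ref 7 -> FAULT, frames=[1,5,7] (faults so far: 3)
  step 3: ref 7 -> HIT, frames=[1,5,7] (faults so far: 3)
  step 4: ref 7 -> HIT, frames=[1,5,7] (faults so far: 3)
  step 5: ref 2 -> FAULT, evict 1, frames=[2,5,7] (faults so far: 4)
  step 6: ref 7 -> HIT, frames=[2,5,7] (faults so far: 4)
  step 7: ref 2 -> HIT, frames=[2,5,7] (faults so far: 4)
  step 8: ref 7 -> HIT, frames=[2,5,7] (faults so far: 4)
  step 9: ref 2 -> HIT, frames=[2,5,7] (faults so far: 4)
  step 10: ref 2 -> HIT, frames=[2,5,7] (faults so far: 4)
  step 11: ref 3 -> FAULT, evict 5, frames=[2,3,7] (faults so far: 5)
  step 12: ref 6 -> FAULT, evict 7, frames=[2,3,6] (faults so far: 6)
  step 13: ref 7 -> FAULT, evict 2, frames=[7,3,6] (faults so far: 7)
  step 14: ref 1 -> FAULT, evict 3, frames=[7,1,6] (faults so far: 8)
  step 15: ref 6 -> HIT, frames=[7,1,6] (faults so far: 8)
  FIFO total faults: 8
--- LRU ---
  step 0: ref 1 -> FAULT, frames=[1,-,-] (faults so far: 1)
  step 1: ref 5 -> FAULT, frames=[1,5,-] (faults so far: 2)
  step 2: ref 7 -> FAULT, frames=[1,5,7] (faults so far: 3)
  step 3: ref 7 -> HIT, frames=[1,5,7] (faults so far: 3)
  step 4: ref 7 -> HIT, frames=[1,5,7] (faults so far: 3)
  step 5: ref 2 -> FAULT, evict 1, frames=[2,5,7] (faults so far: 4)
  step 6: ref 7 -> HIT, frames=[2,5,7] (faults so far: 4)
  step 7: ref 2 -> HIT, frames=[2,5,7] (faults so far: 4)
  step 8: ref 7 -> HIT, frames=[2,5,7] (faults so far: 4)
  step 9: ref 2 -> HIT, frames=[2,5,7] (faults so far: 4)
  step 10: ref 2 -> HIT, frames=[2,5,7] (faults so far: 4)
  step 11: ref 3 -> FAULT, evict 5, frames=[2,3,7] (faults so far: 5)
  step 12: ref 6 -> FAULT, evict 7, frames=[2,3,6] (faults so far: 6)
  step 13: ref 7 -> FAULT, evict 2, frames=[7,3,6] (faults so far: 7)
  step 14: ref 1 -> FAULT, evict 3, frames=[7,1,6] (faults so far: 8)
  step 15: ref 6 -> HIT, frames=[7,1,6] (faults so far: 8)
  LRU total faults: 8
--- Optimal ---
  step 0: ref 1 -> FAULT, frames=[1,-,-] (faults so far: 1)
  step 1: ref 5 -> FAULT, frames=[1,5,-] (faults so far: 2)
  step 2: ref 7 -> FAULT, frames=[1,5,7] (faults so far: 3)
  step 3: ref 7 -> HIT, frames=[1,5,7] (faults so far: 3)
  step 4: ref 7 -> HIT, frames=[1,5,7] (faults so far: 3)
  step 5: ref 2 -> FAULT, evict 5, frames=[1,2,7] (faults so far: 4)
  step 6: ref 7 -> HIT, frames=[1,2,7] (faults so far: 4)
  step 7: ref 2 -> HIT, frames=[1,2,7] (faults so far: 4)
  step 8: ref 7 -> HIT, frames=[1,2,7] (faults so far: 4)
  step 9: ref 2 -> HIT, frames=[1,2,7] (faults so far: 4)
  step 10: ref 2 -> HIT, frames=[1,2,7] (faults so far: 4)
  step 11: ref 3 -> FAULT, evict 2, frames=[1,3,7] (faults so far: 5)
  step 12: ref 6 -> FAULT, evict 3, frames=[1,6,7] (faults so far: 6)
  step 13: ref 7 -> HIT, frames=[1,6,7] (faults so far: 6)
  step 14: ref 1 -> HIT, frames=[1,6,7] (faults so far: 6)
  step 15: ref 6 -> HIT, frames=[1,6,7] (faults so far: 6)
  Optimal total faults: 6

Answer: 8 8 6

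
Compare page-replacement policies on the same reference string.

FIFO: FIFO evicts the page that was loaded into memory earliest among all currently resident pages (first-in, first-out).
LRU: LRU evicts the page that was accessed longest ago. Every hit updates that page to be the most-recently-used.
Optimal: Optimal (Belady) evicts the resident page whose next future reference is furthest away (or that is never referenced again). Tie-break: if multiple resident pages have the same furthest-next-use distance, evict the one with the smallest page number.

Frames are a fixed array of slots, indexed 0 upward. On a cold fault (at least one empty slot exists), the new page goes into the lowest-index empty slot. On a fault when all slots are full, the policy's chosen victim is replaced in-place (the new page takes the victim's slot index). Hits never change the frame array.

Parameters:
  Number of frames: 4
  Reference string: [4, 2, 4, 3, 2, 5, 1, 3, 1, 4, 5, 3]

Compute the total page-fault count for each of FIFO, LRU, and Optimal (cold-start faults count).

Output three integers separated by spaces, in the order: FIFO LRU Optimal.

--- FIFO ---
  step 0: ref 4 -> FAULT, frames=[4,-,-,-] (faults so far: 1)
  step 1: ref 2 -> FAULT, frames=[4,2,-,-] (faults so far: 2)
  step 2: ref 4 -> HIT, frames=[4,2,-,-] (faults so far: 2)
  step 3: ref 3 -> FAULT, frames=[4,2,3,-] (faults so far: 3)
  step 4: ref 2 -> HIT, frames=[4,2,3,-] (faults so far: 3)
  step 5: ref 5 -> FAULT, frames=[4,2,3,5] (faults so far: 4)
  step 6: ref 1 -> FAULT, evict 4, frames=[1,2,3,5] (faults so far: 5)
  step 7: ref 3 -> HIT, frames=[1,2,3,5] (faults so far: 5)
  step 8: ref 1 -> HIT, frames=[1,2,3,5] (faults so far: 5)
  step 9: ref 4 -> FAULT, evict 2, frames=[1,4,3,5] (faults so far: 6)
  step 10: ref 5 -> HIT, frames=[1,4,3,5] (faults so far: 6)
  step 11: ref 3 -> HIT, frames=[1,4,3,5] (faults so far: 6)
  FIFO total faults: 6
--- LRU ---
  step 0: ref 4 -> FAULT, frames=[4,-,-,-] (faults so far: 1)
  step 1: ref 2 -> FAULT, frames=[4,2,-,-] (faults so far: 2)
  step 2: ref 4 -> HIT, frames=[4,2,-,-] (faults so far: 2)
  step 3: ref 3 -> FAULT, frames=[4,2,3,-] (faults so far: 3)
  step 4: ref 2 -> HIT, frames=[4,2,3,-] (faults so far: 3)
  step 5: ref 5 -> FAULT, frames=[4,2,3,5] (faults so far: 4)
  step 6: ref 1 -> FAULT, evict 4, frames=[1,2,3,5] (faults so far: 5)
  step 7: ref 3 -> HIT, frames=[1,2,3,5] (faults so far: 5)
  step 8: ref 1 -> HIT, frames=[1,2,3,5] (faults so far: 5)
  step 9: ref 4 -> FAULT, evict 2, frames=[1,4,3,5] (faults so far: 6)
  step 10: ref 5 -> HIT, frames=[1,4,3,5] (faults so far: 6)
  step 11: ref 3 -> HIT, frames=[1,4,3,5] (faults so far: 6)
  LRU total faults: 6
--- Optimal ---
  step 0: ref 4 -> FAULT, frames=[4,-,-,-] (faults so far: 1)
  step 1: ref 2 -> FAULT, frames=[4,2,-,-] (faults so far: 2)
  step 2: ref 4 -> HIT, frames=[4,2,-,-] (faults so far: 2)
  step 3: ref 3 -> FAULT, frames=[4,2,3,-] (faults so far: 3)
  step 4: ref 2 -> HIT, frames=[4,2,3,-] (faults so far: 3)
  step 5: ref 5 -> FAULT, frames=[4,2,3,5] (faults so far: 4)
  step 6: ref 1 -> FAULT, evict 2, frames=[4,1,3,5] (faults so far: 5)
  step 7: ref 3 -> HIT, frames=[4,1,3,5] (faults so far: 5)
  step 8: ref 1 -> HIT, frames=[4,1,3,5] (faults so far: 5)
  step 9: ref 4 -> HIT, frames=[4,1,3,5] (faults so far: 5)
  step 10: ref 5 -> HIT, frames=[4,1,3,5] (faults so far: 5)
  step 11: ref 3 -> HIT, frames=[4,1,3,5] (faults so far: 5)
  Optimal total faults: 5

Answer: 6 6 5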